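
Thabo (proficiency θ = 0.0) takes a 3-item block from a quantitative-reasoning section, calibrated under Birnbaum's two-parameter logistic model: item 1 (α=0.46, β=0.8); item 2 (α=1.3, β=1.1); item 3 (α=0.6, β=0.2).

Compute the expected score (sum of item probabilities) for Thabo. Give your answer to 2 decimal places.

P(θ) = 1 / (1 + exp(−α(θ − β)))
P_1 = 1/(1+e^{0.3680}) = 0.4090
P_2 = 1/(1+e^{1.4300}) = 0.1931
P_3 = 1/(1+e^{0.1200}) = 0.4700
E[score] = 0.4090 + 0.1931 + 0.4700 = 1.0722

1.07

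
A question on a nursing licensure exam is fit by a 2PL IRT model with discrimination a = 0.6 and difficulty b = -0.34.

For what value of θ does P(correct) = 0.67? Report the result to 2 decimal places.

P(θ) = 1 / (1 + exp(−a(θ − b)))
logit = ln(0.6700/0.3300) = 0.7082
θ = b + logit/(a) = -0.34 + 0.7082/0.6000 = 0.8403

0.84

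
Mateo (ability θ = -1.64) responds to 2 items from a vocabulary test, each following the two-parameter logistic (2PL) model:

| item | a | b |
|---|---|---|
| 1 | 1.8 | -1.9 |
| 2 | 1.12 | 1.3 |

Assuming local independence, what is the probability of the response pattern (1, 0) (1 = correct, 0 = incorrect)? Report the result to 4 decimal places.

0.5929

P(θ) = 1 / (1 + exp(−a(θ − b)))
P_1 = 1/(1+e^{-0.4680}) = 0.6149
P_2 = 1/(1+e^{3.2928}) = 0.0358
L = P_1 × (1−P_2) = 0.6149 × 0.9642 = 0.59288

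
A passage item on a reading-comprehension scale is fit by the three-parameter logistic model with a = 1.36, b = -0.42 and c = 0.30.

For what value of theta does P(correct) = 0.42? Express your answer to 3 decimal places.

P(theta) = c + (1 − c) · 1 / (1 + exp(−a(theta − b)))
Remove guessing floor: (0.42 − 0.30)/(1 − 0.30) = 0.1714
logit = ln(0.1714/0.8286) = -1.5755
theta = b + logit/(a) = -0.42 + (-1.5755)/1.3600 = -1.5785

-1.578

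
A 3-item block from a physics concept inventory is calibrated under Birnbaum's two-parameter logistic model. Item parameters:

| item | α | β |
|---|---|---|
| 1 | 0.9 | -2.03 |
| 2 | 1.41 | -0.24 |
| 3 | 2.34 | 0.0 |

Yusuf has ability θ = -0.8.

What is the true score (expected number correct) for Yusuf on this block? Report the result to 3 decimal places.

P(θ) = 1 / (1 + exp(−α(θ − β)))
P_1 = 1/(1+e^{-1.1070}) = 0.7516
P_2 = 1/(1+e^{0.7896}) = 0.3123
P_3 = 1/(1+e^{1.8720}) = 0.1333
E[score] = 0.7516 + 0.3123 + 0.1333 = 1.1971

1.197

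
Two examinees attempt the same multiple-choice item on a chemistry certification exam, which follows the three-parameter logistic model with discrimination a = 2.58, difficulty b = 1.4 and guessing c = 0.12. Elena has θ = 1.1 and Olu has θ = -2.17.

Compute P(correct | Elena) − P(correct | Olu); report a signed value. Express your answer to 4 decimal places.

P(θ) = c + (1 − c) · 1 / (1 + exp(−a(θ − b)))
P(Elena) = 0.3977  [exponent -0.7740]
P(Olu) = 0.1201  [exponent -9.2106]
Difference = 0.3977 − 0.1201 = 0.2777

0.2777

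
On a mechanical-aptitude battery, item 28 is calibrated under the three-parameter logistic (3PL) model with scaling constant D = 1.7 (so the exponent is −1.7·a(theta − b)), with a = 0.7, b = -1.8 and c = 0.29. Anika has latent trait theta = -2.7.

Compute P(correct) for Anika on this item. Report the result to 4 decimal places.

P(theta) = c + (1 − c) · 1 / (1 + exp(−D·a(theta − b)))
Exponent: 1.7 × 0.7 × (-2.7 − (-1.8)) = -1.0710
1/(1 + e^{1.0710}) = 0.2552
P = 0.29 + 0.71 × 0.2552 = 0.4712

0.4712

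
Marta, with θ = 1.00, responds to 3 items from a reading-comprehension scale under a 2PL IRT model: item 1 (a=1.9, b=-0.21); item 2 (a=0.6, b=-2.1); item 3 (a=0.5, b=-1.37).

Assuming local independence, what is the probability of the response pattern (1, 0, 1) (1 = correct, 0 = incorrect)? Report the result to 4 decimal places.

0.0938

P(θ) = 1 / (1 + exp(−a(θ − b)))
P_1 = 1/(1+e^{-2.2990}) = 0.9088
P_2 = 1/(1+e^{-1.8600}) = 0.8653
P_3 = 1/(1+e^{-1.1850}) = 0.7658
L = P_1 × (1−P_2) × P_3 = 0.9088 × 0.1347 × 0.7658 = 0.09375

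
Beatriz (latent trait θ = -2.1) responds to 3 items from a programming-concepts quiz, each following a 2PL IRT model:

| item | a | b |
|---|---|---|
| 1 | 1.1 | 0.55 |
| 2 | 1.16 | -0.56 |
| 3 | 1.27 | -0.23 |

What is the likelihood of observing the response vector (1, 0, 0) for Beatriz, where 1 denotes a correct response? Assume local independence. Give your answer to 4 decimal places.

0.0403

P(θ) = 1 / (1 + exp(−a(θ − b)))
P_1 = 1/(1+e^{2.9150}) = 0.0514
P_2 = 1/(1+e^{1.7864}) = 0.1435
P_3 = 1/(1+e^{2.3749}) = 0.0851
L = P_1 × (1−P_2) × (1−P_3) = 0.0514 × 0.8565 × 0.9149 = 0.04029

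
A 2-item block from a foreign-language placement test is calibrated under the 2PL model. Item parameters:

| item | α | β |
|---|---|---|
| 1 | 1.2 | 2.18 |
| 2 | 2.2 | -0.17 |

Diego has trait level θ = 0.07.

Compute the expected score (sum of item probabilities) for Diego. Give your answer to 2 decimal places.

P(θ) = 1 / (1 + exp(−α(θ − β)))
P_1 = 1/(1+e^{2.5320}) = 0.0736
P_2 = 1/(1+e^{-0.5280}) = 0.6290
E[score] = 0.0736 + 0.6290 = 0.7027

0.70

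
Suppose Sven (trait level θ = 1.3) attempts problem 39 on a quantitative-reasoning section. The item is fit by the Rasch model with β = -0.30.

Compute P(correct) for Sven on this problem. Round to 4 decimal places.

P(θ) = 1 / (1 + exp(−(θ − β)))
Exponent: (1.3 − (-0.30)) = 1.6000
1/(1 + e^{-1.6000}) = 0.8320
P = 0.8320

0.8320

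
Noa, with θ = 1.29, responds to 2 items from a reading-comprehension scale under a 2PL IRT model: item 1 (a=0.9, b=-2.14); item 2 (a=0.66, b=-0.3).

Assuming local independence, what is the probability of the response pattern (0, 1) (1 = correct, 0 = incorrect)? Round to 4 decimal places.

0.0323

P(θ) = 1 / (1 + exp(−a(θ − b)))
P_1 = 1/(1+e^{-3.0870}) = 0.9564
P_2 = 1/(1+e^{-1.0494}) = 0.7407
L = (1−P_1) × P_2 = 0.0436 × 0.7407 = 0.03233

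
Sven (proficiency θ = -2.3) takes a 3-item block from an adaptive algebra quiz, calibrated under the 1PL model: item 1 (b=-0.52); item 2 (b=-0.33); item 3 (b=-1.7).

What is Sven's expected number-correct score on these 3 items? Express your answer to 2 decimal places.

P(θ) = 1 / (1 + exp(−(θ − b)))
P_1 = 1/(1+e^{1.7800}) = 0.1443
P_2 = 1/(1+e^{1.9700}) = 0.1224
P_3 = 1/(1+e^{0.6000}) = 0.3543
E[score] = 0.1443 + 0.1224 + 0.3543 = 0.6210

0.62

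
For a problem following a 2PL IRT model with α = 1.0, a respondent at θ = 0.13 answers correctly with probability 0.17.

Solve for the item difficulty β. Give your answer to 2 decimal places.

P(θ) = 1 / (1 + exp(−α(θ − β)))
logit(0.17) = ln(0.17/0.83) = -1.5856
β = θ − logit/(α) = 0.13 − (-1.5856)/1.0000 = 1.7156

1.72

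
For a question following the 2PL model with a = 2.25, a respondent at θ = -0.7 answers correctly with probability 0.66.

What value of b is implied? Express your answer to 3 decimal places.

-0.995

P(θ) = 1 / (1 + exp(−a(θ − b)))
logit(0.66) = ln(0.66/0.34) = 0.6633
b = θ − logit/(a) = -0.7 − 0.6633/2.2500 = -0.9948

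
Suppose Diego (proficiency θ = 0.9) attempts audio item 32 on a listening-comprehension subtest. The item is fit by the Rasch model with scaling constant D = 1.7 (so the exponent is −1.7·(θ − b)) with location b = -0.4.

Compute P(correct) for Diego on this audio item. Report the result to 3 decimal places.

0.901

P(θ) = 1 / (1 + exp(−D·(θ − b)))
Exponent: 1.7 × (0.9 − (-0.4)) = 2.2100
1/(1 + e^{-2.2100}) = 0.9011
P = 0.9011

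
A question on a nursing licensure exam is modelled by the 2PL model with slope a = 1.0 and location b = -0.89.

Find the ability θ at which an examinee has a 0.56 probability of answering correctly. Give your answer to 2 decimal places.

P(θ) = 1 / (1 + exp(−a(θ − b)))
logit = ln(0.5600/0.4400) = 0.2412
θ = b + logit/(a) = -0.89 + 0.2412/1.0000 = -0.6488

-0.65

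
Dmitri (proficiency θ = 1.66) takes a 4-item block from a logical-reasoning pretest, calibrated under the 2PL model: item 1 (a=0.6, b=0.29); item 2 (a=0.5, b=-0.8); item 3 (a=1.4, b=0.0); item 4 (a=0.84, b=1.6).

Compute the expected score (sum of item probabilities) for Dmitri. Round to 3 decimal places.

2.892

P(θ) = 1 / (1 + exp(−a(θ − b)))
P_1 = 1/(1+e^{-0.8220}) = 0.6947
P_2 = 1/(1+e^{-1.2300}) = 0.7738
P_3 = 1/(1+e^{-2.3240}) = 0.9108
P_4 = 1/(1+e^{-0.0504}) = 0.5126
E[score] = 0.6947 + 0.7738 + 0.9108 + 0.5126 = 2.8919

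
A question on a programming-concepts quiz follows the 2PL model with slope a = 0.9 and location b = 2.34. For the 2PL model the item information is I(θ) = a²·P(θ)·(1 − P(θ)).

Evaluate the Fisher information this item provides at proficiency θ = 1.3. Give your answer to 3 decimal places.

0.164

P = 1/(1+e^{0.9360}) = 0.2817
P(1−P) = 0.2817 × 0.7183 = 0.2023
I = a² × P(1−P) = 0.9² × 0.2023 = 0.16390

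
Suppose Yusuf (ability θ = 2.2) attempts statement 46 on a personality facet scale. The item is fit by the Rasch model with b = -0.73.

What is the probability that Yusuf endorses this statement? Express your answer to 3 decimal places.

0.949

P(θ) = 1 / (1 + exp(−(θ − b)))
Exponent: (2.2 − (-0.73)) = 2.9300
1/(1 + e^{-2.9300}) = 0.9493
P = 0.9493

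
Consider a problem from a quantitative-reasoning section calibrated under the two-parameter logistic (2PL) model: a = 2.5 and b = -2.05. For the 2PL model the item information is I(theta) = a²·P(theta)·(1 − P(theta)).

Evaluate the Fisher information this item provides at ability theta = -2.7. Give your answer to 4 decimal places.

0.8591

P = 1/(1+e^{1.6250}) = 0.1645
P(1−P) = 0.1645 × 0.8355 = 0.1375
I = a² × P(1−P) = 2.5² × 0.1375 = 0.85907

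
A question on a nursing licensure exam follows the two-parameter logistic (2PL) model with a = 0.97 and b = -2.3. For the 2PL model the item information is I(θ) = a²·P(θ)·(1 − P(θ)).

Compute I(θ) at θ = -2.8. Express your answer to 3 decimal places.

0.222

P = 1/(1+e^{0.4850}) = 0.3811
P(1−P) = 0.3811 × 0.6189 = 0.2359
I = a² × P(1−P) = 0.97² × 0.2359 = 0.22192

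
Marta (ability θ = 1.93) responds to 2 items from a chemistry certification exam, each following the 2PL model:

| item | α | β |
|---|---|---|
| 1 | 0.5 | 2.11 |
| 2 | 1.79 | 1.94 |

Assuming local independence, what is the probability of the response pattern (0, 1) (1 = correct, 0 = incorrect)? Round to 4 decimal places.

P(θ) = 1 / (1 + exp(−α(θ − β)))
P_1 = 1/(1+e^{0.0900}) = 0.4775
P_2 = 1/(1+e^{0.0179}) = 0.4955
L = (1−P_1) × P_2 = 0.5225 × 0.4955 = 0.25890

0.2589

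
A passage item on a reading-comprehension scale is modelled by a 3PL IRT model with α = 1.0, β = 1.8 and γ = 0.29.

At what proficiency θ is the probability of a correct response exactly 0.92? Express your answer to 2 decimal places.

3.86

P(θ) = γ + (1 − γ) · 1 / (1 + exp(−α(θ − β)))
Remove guessing floor: (0.92 − 0.29)/(1 − 0.29) = 0.8873
logit = ln(0.8873/0.1127) = 2.0637
θ = β + logit/(α) = 1.8 + 2.0637/1.0000 = 3.8637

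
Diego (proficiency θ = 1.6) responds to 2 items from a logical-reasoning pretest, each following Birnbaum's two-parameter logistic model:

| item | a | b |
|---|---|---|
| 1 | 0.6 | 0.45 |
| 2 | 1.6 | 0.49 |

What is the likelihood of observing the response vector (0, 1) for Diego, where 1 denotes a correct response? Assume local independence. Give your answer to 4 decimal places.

0.2857

P(θ) = 1 / (1 + exp(−a(θ − b)))
P_1 = 1/(1+e^{-0.6900}) = 0.6660
P_2 = 1/(1+e^{-1.7760}) = 0.8552
L = (1−P_1) × P_2 = 0.3340 × 0.8552 = 0.28567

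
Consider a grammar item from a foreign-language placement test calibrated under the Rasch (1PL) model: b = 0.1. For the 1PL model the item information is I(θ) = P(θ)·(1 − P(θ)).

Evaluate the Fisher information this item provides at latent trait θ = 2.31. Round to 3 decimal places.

0.089

P = 1/(1+e^{-2.2100}) = 0.9011
P(1−P) = 0.9011 × 0.0989 = 0.0891
I = P(1−P) = 0.08908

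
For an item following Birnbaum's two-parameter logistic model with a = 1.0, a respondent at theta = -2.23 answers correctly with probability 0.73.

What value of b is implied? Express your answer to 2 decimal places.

-3.22

P(theta) = 1 / (1 + exp(−a(theta − b)))
logit(0.73) = ln(0.73/0.27) = 0.9946
b = theta − logit/(a) = -2.23 − 0.9946/1.0000 = -3.2246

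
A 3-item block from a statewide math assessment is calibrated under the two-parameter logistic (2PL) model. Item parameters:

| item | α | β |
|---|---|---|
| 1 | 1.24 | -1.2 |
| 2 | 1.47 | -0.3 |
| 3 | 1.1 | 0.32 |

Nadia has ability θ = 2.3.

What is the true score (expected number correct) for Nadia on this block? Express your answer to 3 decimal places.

2.864

P(θ) = 1 / (1 + exp(−α(θ − β)))
P_1 = 1/(1+e^{-4.3400}) = 0.9871
P_2 = 1/(1+e^{-3.8220}) = 0.9786
P_3 = 1/(1+e^{-2.1780}) = 0.8983
E[score] = 0.9871 + 0.9786 + 0.8983 = 2.8640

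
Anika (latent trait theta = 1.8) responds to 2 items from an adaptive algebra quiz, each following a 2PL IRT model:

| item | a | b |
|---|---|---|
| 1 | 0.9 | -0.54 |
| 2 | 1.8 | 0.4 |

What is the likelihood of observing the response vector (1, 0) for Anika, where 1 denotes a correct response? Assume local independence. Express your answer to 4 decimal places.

P(theta) = 1 / (1 + exp(−a(theta − b)))
P_1 = 1/(1+e^{-2.1060}) = 0.8915
P_2 = 1/(1+e^{-2.5200}) = 0.9255
L = P_1 × (1−P_2) = 0.8915 × 0.0745 = 0.06639

0.0664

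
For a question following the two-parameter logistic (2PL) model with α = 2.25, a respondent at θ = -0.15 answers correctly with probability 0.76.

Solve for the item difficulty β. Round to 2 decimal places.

P(θ) = 1 / (1 + exp(−α(θ − β)))
logit(0.76) = ln(0.76/0.24) = 1.1527
β = θ − logit/(α) = -0.15 − 1.1527/2.2500 = -0.6623

-0.66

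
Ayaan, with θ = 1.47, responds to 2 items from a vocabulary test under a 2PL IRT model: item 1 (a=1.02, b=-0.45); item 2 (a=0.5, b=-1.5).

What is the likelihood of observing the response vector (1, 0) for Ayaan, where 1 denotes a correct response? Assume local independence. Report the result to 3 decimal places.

P(θ) = 1 / (1 + exp(−a(θ − b)))
P_1 = 1/(1+e^{-1.9584}) = 0.8764
P_2 = 1/(1+e^{-1.4850}) = 0.8153
L = P_1 × (1−P_2) = 0.8764 × 0.1847 = 0.16184

0.162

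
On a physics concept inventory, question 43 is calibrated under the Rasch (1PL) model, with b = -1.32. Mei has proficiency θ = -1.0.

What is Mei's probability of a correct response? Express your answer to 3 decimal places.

0.579

P(θ) = 1 / (1 + exp(−(θ − b)))
Exponent: (-1.0 − (-1.32)) = 0.3200
1/(1 + e^{-0.3200}) = 0.5793
P = 0.5793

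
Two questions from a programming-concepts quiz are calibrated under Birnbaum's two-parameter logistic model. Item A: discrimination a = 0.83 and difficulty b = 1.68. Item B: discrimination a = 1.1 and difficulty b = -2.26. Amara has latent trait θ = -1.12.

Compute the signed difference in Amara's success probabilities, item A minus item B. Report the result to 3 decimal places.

P(θ) = 1 / (1 + exp(−a(θ − b)))
P_A = 0.0892
P_B = 0.7780
P_A − P_B = -0.6888

-0.689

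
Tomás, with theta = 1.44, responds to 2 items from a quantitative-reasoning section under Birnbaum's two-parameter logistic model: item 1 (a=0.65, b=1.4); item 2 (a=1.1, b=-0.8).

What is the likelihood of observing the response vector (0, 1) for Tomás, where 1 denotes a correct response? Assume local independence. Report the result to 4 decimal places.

P(theta) = 1 / (1 + exp(−a(theta − b)))
P_1 = 1/(1+e^{-0.0260}) = 0.5065
P_2 = 1/(1+e^{-2.4640}) = 0.9216
L = (1−P_1) × P_2 = 0.4935 × 0.9216 = 0.45480

0.4548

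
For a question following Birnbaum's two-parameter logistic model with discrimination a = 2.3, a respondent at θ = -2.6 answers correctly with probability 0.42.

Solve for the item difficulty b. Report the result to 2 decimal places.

P(θ) = 1 / (1 + exp(−a(θ − b)))
logit(0.42) = ln(0.42/0.58) = -0.3228
b = θ − logit/(a) = -2.6 − (-0.3228)/2.3000 = -2.4597

-2.46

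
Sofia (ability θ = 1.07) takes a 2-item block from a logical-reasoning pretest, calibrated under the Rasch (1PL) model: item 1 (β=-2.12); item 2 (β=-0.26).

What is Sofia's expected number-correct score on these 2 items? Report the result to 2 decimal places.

1.75

P(θ) = 1 / (1 + exp(−(θ − β)))
P_1 = 1/(1+e^{-3.1900}) = 0.9605
P_2 = 1/(1+e^{-1.3300}) = 0.7908
E[score] = 0.9605 + 0.7908 = 1.7513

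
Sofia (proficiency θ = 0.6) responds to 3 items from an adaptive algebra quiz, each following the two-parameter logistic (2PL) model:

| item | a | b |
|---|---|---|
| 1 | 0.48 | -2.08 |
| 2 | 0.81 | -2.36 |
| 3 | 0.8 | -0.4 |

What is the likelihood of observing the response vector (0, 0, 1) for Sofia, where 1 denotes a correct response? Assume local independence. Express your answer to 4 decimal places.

P(θ) = 1 / (1 + exp(−a(θ − b)))
P_1 = 1/(1+e^{-1.2864}) = 0.7835
P_2 = 1/(1+e^{-2.3976}) = 0.9166
P_3 = 1/(1+e^{-0.8000}) = 0.6900
L = (1−P_1) × (1−P_2) × P_3 = 0.2165 × 0.0834 × 0.6900 = 0.01245

0.0124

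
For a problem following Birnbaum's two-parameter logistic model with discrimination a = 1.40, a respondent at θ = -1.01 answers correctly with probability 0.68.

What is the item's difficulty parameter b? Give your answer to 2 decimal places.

-1.55

P(θ) = 1 / (1 + exp(−a(θ − b)))
logit(0.68) = ln(0.68/0.32) = 0.7538
b = θ − logit/(a) = -1.01 − 0.7538/1.4000 = -1.5484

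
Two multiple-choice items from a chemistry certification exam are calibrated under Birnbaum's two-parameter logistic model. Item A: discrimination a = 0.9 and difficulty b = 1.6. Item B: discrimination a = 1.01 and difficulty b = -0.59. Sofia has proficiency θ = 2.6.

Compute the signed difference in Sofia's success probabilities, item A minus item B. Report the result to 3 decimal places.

-0.251

P(θ) = 1 / (1 + exp(−a(θ − b)))
P_A = 0.7109
P_B = 0.9617
P_A − P_B = -0.2507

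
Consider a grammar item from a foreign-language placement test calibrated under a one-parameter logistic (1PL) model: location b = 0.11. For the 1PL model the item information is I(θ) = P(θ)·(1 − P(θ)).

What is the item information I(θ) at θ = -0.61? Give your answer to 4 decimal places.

0.2202

P = 1/(1+e^{0.7200}) = 0.3274
P(1−P) = 0.3274 × 0.6726 = 0.2202
I = P(1−P) = 0.22021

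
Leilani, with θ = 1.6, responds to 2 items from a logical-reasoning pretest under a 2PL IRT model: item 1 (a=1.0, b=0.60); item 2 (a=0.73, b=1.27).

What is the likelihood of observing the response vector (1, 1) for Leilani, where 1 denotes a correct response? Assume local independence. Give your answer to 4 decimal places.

0.4093

P(θ) = 1 / (1 + exp(−a(θ − b)))
P_1 = 1/(1+e^{-1.0000}) = 0.7311
P_2 = 1/(1+e^{-0.2409}) = 0.5599
L = P_1 × P_2 = 0.7311 × 0.5599 = 0.40935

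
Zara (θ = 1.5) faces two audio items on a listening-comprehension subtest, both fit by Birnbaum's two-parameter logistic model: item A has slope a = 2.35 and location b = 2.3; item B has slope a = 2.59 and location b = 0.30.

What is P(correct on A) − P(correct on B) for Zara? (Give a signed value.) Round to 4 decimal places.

-0.8248

P(θ) = 1 / (1 + exp(−a(θ − b)))
P_A = 0.1324
P_B = 0.9572
P_A − P_B = -0.8248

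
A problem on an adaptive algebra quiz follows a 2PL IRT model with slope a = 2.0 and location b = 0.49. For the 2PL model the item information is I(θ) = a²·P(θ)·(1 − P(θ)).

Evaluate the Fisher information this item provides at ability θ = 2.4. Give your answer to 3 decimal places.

0.084

P = 1/(1+e^{-3.8200}) = 0.9785
P(1−P) = 0.9785 × 0.0215 = 0.0210
I = a² × P(1−P) = 2.0² × 0.0210 = 0.08399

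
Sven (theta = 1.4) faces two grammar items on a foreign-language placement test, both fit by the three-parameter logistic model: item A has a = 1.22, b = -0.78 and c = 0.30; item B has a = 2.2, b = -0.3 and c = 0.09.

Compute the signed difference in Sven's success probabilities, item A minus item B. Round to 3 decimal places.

-0.025

P(theta) = c + (1 − c) · 1 / (1 + exp(−a(theta − b)))
P_A = 0.9542
P_B = 0.9789
P_A − P_B = -0.0247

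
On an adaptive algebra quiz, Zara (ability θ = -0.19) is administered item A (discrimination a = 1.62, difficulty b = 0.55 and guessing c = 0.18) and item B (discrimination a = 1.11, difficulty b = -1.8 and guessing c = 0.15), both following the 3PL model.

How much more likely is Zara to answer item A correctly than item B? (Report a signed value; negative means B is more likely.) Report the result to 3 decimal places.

-0.508

P(θ) = c + (1 − c) · 1 / (1 + exp(−a(θ − b)))
P_A = 0.3700
P_B = 0.8781
P_A − P_B = -0.5081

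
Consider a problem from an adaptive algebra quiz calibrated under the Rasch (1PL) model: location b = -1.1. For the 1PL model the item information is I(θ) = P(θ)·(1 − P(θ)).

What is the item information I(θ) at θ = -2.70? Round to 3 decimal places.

P = 1/(1+e^{1.6000}) = 0.1680
P(1−P) = 0.1680 × 0.8320 = 0.1398
I = P(1−P) = 0.13976

0.140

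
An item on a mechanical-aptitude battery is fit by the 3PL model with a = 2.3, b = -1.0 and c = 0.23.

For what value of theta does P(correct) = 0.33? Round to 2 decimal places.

P(theta) = c + (1 − c) · 1 / (1 + exp(−a(theta − b)))
Remove guessing floor: (0.33 − 0.23)/(1 − 0.23) = 0.1299
logit = ln(0.1299/0.8701) = -1.9021
theta = b + logit/(a) = -1.0 + (-1.9021)/2.3000 = -1.8270

-1.83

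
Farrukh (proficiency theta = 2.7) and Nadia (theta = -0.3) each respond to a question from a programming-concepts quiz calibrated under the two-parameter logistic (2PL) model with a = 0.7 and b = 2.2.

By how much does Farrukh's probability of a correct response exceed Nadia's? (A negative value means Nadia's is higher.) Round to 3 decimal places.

P(theta) = 1 / (1 + exp(−a(theta − b)))
P(Farrukh) = 0.5866  [exponent 0.3500]
P(Nadia) = 0.1480  [exponent -1.7500]
Difference = 0.5866 − 0.1480 = 0.4386

0.439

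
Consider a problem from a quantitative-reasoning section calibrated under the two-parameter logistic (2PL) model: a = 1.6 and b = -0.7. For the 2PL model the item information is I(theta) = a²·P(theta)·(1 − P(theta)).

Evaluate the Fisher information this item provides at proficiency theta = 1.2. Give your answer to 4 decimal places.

P = 1/(1+e^{-3.0400}) = 0.9543
P(1−P) = 0.9543 × 0.0457 = 0.0436
I = a² × P(1−P) = 1.6² × 0.0436 = 0.11153

0.1115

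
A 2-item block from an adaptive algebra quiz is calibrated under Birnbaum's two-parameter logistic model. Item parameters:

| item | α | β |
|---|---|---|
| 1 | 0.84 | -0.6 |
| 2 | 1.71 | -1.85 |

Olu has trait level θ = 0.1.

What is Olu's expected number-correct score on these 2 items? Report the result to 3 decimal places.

P(θ) = 1 / (1 + exp(−α(θ − β)))
P_1 = 1/(1+e^{-0.5880}) = 0.6429
P_2 = 1/(1+e^{-3.3345}) = 0.9656
E[score] = 0.6429 + 0.9656 = 1.6085

1.608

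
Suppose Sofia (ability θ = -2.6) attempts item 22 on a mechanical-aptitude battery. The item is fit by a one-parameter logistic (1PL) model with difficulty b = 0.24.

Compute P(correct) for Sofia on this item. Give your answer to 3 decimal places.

0.055

P(θ) = 1 / (1 + exp(−(θ − b)))
Exponent: (-2.6 − 0.24) = -2.8400
1/(1 + e^{2.8400}) = 0.0552
P = 0.0552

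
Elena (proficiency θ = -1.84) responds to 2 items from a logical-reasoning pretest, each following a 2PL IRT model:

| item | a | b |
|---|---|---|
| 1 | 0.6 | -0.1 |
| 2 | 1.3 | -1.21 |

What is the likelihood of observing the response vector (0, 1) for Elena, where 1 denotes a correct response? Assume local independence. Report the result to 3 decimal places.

0.226

P(θ) = 1 / (1 + exp(−a(θ − b)))
P_1 = 1/(1+e^{1.0440}) = 0.2604
P_2 = 1/(1+e^{0.8190}) = 0.3060
L = (1−P_1) × P_2 = 0.7396 × 0.3060 = 0.22631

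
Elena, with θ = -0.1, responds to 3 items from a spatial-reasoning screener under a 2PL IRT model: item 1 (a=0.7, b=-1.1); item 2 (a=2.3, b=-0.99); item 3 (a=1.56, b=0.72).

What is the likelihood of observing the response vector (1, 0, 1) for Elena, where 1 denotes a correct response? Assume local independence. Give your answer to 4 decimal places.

P(θ) = 1 / (1 + exp(−a(θ − b)))
P_1 = 1/(1+e^{-0.7000}) = 0.6682
P_2 = 1/(1+e^{-2.0470}) = 0.8856
P_3 = 1/(1+e^{1.2792}) = 0.2177
L = P_1 × (1−P_2) × P_3 = 0.6682 × 0.1144 × 0.2177 = 0.01663

0.0166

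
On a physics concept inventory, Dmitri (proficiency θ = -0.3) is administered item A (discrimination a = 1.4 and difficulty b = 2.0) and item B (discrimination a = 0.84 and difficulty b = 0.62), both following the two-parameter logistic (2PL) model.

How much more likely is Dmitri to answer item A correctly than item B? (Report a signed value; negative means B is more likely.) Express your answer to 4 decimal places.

-0.2775

P(θ) = 1 / (1 + exp(−a(θ − b)))
P_A = 0.0384
P_B = 0.3159
P_A − P_B = -0.2775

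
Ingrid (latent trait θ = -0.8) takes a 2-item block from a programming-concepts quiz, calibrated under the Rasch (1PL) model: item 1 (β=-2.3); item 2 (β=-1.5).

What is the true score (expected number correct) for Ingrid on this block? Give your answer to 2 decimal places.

P(θ) = 1 / (1 + exp(−(θ − β)))
P_1 = 1/(1+e^{-1.5000}) = 0.8176
P_2 = 1/(1+e^{-0.7000}) = 0.6682
E[score] = 0.8176 + 0.6682 = 1.4858

1.49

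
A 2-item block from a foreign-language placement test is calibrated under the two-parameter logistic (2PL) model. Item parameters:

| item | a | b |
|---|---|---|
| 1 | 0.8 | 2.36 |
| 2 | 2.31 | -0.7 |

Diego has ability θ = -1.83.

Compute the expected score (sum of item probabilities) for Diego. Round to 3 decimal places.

0.102

P(θ) = 1 / (1 + exp(−a(θ − b)))
P_1 = 1/(1+e^{3.3520}) = 0.0338
P_2 = 1/(1+e^{2.6103}) = 0.0685
E[score] = 0.0338 + 0.0685 = 0.1023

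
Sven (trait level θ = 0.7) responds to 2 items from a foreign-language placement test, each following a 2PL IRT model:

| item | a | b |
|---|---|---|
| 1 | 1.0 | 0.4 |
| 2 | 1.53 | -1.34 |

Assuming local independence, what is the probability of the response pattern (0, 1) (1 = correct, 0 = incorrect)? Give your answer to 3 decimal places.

0.408

P(θ) = 1 / (1 + exp(−a(θ − b)))
P_1 = 1/(1+e^{-0.3000}) = 0.5744
P_2 = 1/(1+e^{-3.1212}) = 0.9578
L = (1−P_1) × P_2 = 0.4256 × 0.9578 = 0.40758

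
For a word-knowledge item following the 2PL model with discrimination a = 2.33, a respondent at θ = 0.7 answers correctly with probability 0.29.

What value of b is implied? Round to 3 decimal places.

P(θ) = 1 / (1 + exp(−a(θ − b)))
logit(0.29) = ln(0.29/0.71) = -0.8954
b = θ − logit/(a) = 0.7 − (-0.8954)/2.3300 = 1.0843

1.084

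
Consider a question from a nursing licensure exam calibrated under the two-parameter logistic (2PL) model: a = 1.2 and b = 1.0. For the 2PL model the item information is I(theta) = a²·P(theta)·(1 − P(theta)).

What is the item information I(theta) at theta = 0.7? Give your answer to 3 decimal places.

0.349

P = 1/(1+e^{0.3600}) = 0.4110
P(1−P) = 0.4110 × 0.5890 = 0.2421
I = a² × P(1−P) = 1.2² × 0.2421 = 0.34858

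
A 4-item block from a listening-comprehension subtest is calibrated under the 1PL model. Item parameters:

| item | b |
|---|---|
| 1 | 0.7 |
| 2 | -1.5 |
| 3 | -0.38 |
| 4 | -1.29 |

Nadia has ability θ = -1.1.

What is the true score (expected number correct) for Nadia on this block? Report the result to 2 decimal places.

1.62

P(θ) = 1 / (1 + exp(−(θ − b)))
P_1 = 1/(1+e^{1.8000}) = 0.1419
P_2 = 1/(1+e^{-0.4000}) = 0.5987
P_3 = 1/(1+e^{0.7200}) = 0.3274
P_4 = 1/(1+e^{-0.1900}) = 0.5474
E[score] = 0.1419 + 0.5987 + 0.3274 + 0.5474 = 1.6153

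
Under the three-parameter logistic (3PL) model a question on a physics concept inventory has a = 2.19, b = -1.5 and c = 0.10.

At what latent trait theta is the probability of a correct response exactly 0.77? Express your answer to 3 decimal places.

P(theta) = c + (1 − c) · 1 / (1 + exp(−a(theta − b)))
Remove guessing floor: (0.77 − 0.10)/(1 − 0.10) = 0.7444
logit = ln(0.7444/0.2556) = 1.0692
theta = b + logit/(a) = -1.5 + 1.0692/2.1900 = -1.0118

-1.012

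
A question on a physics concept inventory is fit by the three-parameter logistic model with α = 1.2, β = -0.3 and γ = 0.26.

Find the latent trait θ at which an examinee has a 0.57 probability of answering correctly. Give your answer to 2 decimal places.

P(θ) = γ + (1 − γ) · 1 / (1 + exp(−α(θ − β)))
Remove guessing floor: (0.57 − 0.26)/(1 − 0.26) = 0.4189
logit = ln(0.4189/0.5811) = -0.3272
θ = β + logit/(α) = -0.3 + (-0.3272)/1.2000 = -0.5727

-0.57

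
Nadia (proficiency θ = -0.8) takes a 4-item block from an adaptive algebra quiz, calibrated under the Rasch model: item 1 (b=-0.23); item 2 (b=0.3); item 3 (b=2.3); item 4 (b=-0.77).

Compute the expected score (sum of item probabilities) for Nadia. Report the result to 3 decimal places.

1.147

P(θ) = 1 / (1 + exp(−(θ − b)))
P_1 = 1/(1+e^{0.5700}) = 0.3612
P_2 = 1/(1+e^{1.1000}) = 0.2497
P_3 = 1/(1+e^{3.1000}) = 0.0431
P_4 = 1/(1+e^{0.0300}) = 0.4925
E[score] = 0.3612 + 0.2497 + 0.0431 + 0.4925 = 1.1466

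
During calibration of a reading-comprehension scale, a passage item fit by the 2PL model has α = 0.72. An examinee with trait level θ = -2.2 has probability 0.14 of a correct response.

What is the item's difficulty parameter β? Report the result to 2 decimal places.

P(θ) = 1 / (1 + exp(−α(θ − β)))
logit(0.14) = ln(0.14/0.86) = -1.8153
β = θ − logit/(α) = -2.2 − (-1.8153)/0.7200 = 0.3212

0.32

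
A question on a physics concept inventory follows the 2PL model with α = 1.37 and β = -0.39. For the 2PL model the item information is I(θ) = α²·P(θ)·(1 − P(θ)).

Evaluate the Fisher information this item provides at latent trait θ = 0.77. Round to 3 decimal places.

0.264

P = 1/(1+e^{-1.5892}) = 0.8305
P(1−P) = 0.8305 × 0.1695 = 0.1408
I = α² × P(1−P) = 1.37² × 0.1408 = 0.26421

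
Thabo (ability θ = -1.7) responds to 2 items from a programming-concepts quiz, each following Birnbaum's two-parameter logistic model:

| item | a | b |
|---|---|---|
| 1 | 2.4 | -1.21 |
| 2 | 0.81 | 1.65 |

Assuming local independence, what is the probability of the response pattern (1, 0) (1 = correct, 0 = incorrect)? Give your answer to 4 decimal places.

P(θ) = 1 / (1 + exp(−a(θ − b)))
P_1 = 1/(1+e^{1.1760}) = 0.2358
P_2 = 1/(1+e^{2.7135}) = 0.0622
L = P_1 × (1−P_2) = 0.2358 × 0.9378 = 0.22111

0.2211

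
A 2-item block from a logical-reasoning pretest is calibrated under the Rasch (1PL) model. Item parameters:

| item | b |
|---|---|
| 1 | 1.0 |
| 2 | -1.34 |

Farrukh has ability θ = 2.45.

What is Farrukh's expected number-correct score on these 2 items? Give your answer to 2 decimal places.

1.79

P(θ) = 1 / (1 + exp(−(θ − b)))
P_1 = 1/(1+e^{-1.4500}) = 0.8100
P_2 = 1/(1+e^{-3.7900}) = 0.9779
E[score] = 0.8100 + 0.9779 = 1.7879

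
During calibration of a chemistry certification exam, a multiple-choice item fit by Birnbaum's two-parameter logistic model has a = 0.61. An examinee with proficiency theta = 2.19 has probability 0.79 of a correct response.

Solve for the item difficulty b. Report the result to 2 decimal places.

P(theta) = 1 / (1 + exp(−a(theta − b)))
logit(0.79) = ln(0.79/0.21) = 1.3249
b = theta − logit/(a) = 2.19 − 1.3249/0.6100 = 0.0180

0.02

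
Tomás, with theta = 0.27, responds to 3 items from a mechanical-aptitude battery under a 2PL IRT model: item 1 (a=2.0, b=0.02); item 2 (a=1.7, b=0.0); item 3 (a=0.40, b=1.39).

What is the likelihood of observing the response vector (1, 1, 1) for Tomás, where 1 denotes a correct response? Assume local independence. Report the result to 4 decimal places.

0.1487

P(theta) = 1 / (1 + exp(−a(theta − b)))
P_1 = 1/(1+e^{-0.5000}) = 0.6225
P_2 = 1/(1+e^{-0.4590}) = 0.6128
P_3 = 1/(1+e^{0.4480}) = 0.3898
L = P_1 × P_2 × P_3 = 0.6225 × 0.6128 × 0.3898 = 0.14869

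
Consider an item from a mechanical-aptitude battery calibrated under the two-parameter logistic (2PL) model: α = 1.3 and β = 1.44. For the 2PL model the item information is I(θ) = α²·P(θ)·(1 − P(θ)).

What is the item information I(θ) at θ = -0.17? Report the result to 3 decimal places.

P = 1/(1+e^{2.0930}) = 0.1098
P(1−P) = 0.1098 × 0.8902 = 0.0977
I = α² × P(1−P) = 1.3² × 0.0977 = 0.16516

0.165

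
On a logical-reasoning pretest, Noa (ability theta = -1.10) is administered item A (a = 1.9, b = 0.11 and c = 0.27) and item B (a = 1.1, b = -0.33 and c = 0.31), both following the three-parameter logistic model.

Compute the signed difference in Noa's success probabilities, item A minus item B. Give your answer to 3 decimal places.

P(theta) = c + (1 − c) · 1 / (1 + exp(−a(theta − b)))
P_A = 0.3366
P_B = 0.5170
P_A − P_B = -0.1805

-0.180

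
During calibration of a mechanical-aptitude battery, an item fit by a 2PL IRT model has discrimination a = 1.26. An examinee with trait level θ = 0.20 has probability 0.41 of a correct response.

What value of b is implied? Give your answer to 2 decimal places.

0.49

P(θ) = 1 / (1 + exp(−a(θ − b)))
logit(0.41) = ln(0.41/0.59) = -0.3640
b = θ − logit/(a) = 0.20 − (-0.3640)/1.2600 = 0.4889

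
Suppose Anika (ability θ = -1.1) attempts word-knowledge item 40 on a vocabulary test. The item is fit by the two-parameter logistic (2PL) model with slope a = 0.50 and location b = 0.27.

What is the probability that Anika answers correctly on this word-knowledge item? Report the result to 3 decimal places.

P(θ) = 1 / (1 + exp(−a(θ − b)))
Exponent: 0.50 × (-1.1 − 0.27) = -0.6850
1/(1 + e^{0.6850}) = 0.3351

0.335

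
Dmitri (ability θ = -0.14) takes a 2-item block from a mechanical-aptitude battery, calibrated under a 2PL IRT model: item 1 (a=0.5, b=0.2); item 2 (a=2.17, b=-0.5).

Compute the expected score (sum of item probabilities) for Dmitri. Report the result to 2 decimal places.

1.14

P(θ) = 1 / (1 + exp(−a(θ − b)))
P_1 = 1/(1+e^{0.1700}) = 0.4576
P_2 = 1/(1+e^{-0.7812}) = 0.6859
E[score] = 0.4576 + 0.6859 = 1.1435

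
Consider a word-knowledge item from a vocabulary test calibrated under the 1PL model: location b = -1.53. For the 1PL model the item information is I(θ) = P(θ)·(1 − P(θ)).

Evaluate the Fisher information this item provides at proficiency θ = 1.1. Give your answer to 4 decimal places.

P = 1/(1+e^{-2.6300}) = 0.9328
P(1−P) = 0.9328 × 0.0672 = 0.0627
I = P(1−P) = 0.06271

0.0627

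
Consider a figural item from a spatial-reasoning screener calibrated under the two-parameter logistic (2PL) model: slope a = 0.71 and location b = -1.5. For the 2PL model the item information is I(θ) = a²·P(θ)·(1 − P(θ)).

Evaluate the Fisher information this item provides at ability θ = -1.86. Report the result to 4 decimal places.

P = 1/(1+e^{0.2556}) = 0.4364
P(1−P) = 0.4364 × 0.5636 = 0.2460
I = a² × P(1−P) = 0.71² × 0.2460 = 0.12399

0.1240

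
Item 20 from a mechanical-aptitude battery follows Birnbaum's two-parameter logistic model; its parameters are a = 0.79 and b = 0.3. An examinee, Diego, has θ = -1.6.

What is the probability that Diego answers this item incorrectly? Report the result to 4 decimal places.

P(θ) = 1 / (1 + exp(−a(θ − b)))
Exponent: 0.79 × (-1.6 − 0.3) = -1.5010
1/(1 + e^{1.5010}) = 0.1823
P(incorrect) = 1 − 0.1823 = 0.8177

0.8177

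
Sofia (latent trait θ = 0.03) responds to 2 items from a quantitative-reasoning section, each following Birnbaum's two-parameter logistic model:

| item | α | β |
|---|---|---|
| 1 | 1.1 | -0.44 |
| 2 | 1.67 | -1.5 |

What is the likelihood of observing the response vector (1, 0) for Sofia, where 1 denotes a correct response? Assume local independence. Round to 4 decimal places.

P(θ) = 1 / (1 + exp(−α(θ − β)))
P_1 = 1/(1+e^{-0.5170}) = 0.6264
P_2 = 1/(1+e^{-2.5551}) = 0.9279
L = P_1 × (1−P_2) = 0.6264 × 0.0721 = 0.04516

0.0452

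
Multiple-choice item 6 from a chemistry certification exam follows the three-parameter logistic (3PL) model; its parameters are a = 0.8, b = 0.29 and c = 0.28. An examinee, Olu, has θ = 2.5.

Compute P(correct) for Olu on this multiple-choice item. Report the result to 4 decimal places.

0.8950

P(θ) = c + (1 − c) · 1 / (1 + exp(−a(θ − b)))
Exponent: 0.8 × (2.5 − 0.29) = 1.7680
1/(1 + e^{-1.7680}) = 0.8542
P = 0.28 + 0.72 × 0.8542 = 0.8950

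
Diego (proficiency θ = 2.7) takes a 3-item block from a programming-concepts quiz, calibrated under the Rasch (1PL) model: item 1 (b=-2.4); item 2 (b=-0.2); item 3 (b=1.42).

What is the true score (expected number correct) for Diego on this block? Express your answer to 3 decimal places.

2.724

P(θ) = 1 / (1 + exp(−(θ − b)))
P_1 = 1/(1+e^{-5.1000}) = 0.9939
P_2 = 1/(1+e^{-2.9000}) = 0.9478
P_3 = 1/(1+e^{-1.2800}) = 0.7824
E[score] = 0.9939 + 0.9478 + 0.7824 = 2.7242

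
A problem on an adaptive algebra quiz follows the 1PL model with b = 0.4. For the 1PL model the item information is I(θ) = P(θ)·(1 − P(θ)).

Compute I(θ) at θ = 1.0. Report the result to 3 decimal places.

0.229

P = 1/(1+e^{-0.6000}) = 0.6457
P(1−P) = 0.6457 × 0.3543 = 0.2288
I = P(1−P) = 0.22878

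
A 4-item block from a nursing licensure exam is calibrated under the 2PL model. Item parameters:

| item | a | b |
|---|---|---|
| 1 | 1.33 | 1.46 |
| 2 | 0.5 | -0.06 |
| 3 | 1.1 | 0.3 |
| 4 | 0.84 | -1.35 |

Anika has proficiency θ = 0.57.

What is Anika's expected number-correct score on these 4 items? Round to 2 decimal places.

P(θ) = 1 / (1 + exp(−a(θ − b)))
P_1 = 1/(1+e^{1.1837}) = 0.2344
P_2 = 1/(1+e^{-0.3150}) = 0.5781
P_3 = 1/(1+e^{-0.2970}) = 0.5737
P_4 = 1/(1+e^{-1.6128}) = 0.8338
E[score] = 0.2344 + 0.5781 + 0.5737 + 0.8338 = 2.2200

2.22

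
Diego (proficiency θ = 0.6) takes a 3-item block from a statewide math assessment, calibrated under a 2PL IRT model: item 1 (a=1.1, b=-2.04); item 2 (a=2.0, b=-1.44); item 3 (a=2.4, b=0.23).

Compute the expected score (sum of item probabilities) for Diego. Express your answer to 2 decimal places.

2.64

P(θ) = 1 / (1 + exp(−a(θ − b)))
P_1 = 1/(1+e^{-2.9040}) = 0.9480
P_2 = 1/(1+e^{-4.0800}) = 0.9834
P_3 = 1/(1+e^{-0.8880}) = 0.7085
E[score] = 0.9480 + 0.9834 + 0.7085 = 2.6399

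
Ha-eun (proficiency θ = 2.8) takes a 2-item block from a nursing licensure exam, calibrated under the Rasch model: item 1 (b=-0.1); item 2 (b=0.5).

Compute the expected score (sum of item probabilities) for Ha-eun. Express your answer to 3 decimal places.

P(θ) = 1 / (1 + exp(−(θ − b)))
P_1 = 1/(1+e^{-2.9000}) = 0.9478
P_2 = 1/(1+e^{-2.3000}) = 0.9089
E[score] = 0.9478 + 0.9089 = 1.8567

1.857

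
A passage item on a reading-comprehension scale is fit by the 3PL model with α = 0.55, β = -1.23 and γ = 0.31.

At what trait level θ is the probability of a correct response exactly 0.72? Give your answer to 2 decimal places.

P(θ) = γ + (1 − γ) · 1 / (1 + exp(−α(θ − β)))
Remove guessing floor: (0.72 − 0.31)/(1 − 0.31) = 0.5942
logit = ln(0.5942/0.4058) = 0.3814
θ = β + logit/(α) = -1.23 + 0.3814/0.5500 = -0.5366

-0.54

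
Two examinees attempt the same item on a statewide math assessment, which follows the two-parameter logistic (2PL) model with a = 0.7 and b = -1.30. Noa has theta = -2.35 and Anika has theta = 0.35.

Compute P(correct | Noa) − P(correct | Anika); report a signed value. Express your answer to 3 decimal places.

P(theta) = 1 / (1 + exp(−a(theta − b)))
P(Noa) = 0.3241  [exponent -0.7350]
P(Anika) = 0.7604  [exponent 1.1550]
Difference = 0.3241 − 0.7604 = -0.4363

-0.436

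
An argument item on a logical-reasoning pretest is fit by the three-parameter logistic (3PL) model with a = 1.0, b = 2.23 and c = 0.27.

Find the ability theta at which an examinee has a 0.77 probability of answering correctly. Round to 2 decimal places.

P(theta) = c + (1 − c) · 1 / (1 + exp(−a(theta − b)))
Remove guessing floor: (0.77 − 0.27)/(1 − 0.27) = 0.6849
logit = ln(0.6849/0.3151) = 0.7765
theta = b + logit/(a) = 2.23 + 0.7765/1.0000 = 3.0065

3.01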